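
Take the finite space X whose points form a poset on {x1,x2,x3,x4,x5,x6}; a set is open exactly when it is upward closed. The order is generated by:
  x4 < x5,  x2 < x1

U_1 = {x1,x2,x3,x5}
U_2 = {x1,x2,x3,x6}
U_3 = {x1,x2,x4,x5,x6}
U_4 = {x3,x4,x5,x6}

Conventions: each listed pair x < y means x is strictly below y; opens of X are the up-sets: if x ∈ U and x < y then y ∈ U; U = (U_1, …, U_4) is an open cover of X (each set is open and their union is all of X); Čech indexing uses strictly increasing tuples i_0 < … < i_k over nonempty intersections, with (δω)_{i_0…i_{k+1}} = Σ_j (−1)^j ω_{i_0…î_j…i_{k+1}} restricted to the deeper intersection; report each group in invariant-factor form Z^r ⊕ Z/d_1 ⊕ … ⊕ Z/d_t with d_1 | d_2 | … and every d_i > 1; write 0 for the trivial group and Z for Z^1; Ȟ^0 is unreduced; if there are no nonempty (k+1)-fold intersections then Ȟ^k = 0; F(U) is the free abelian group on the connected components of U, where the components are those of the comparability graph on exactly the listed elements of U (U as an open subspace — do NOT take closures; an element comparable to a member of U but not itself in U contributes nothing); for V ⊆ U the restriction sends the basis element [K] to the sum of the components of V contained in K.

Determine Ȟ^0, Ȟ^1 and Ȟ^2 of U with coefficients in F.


cover nerve:
  U12={x1,x2,x3} U13={x1,x2,x5} U14={x3,x5} U23={x1,x2,x6} U24={x3,x6} U34={x4,x5,x6}
  U123={x1,x2} U124={x3} U134={x5} U234={x6}
components per intersection:
  U1: {x1,x2} {x3} {x5}
  U2: {x1,x2} {x3} {x6}
  U3: {x1,x2} {x4,x5} {x6}
  U4: {x3} {x4,x5} {x6}
  U12: {x1,x2} {x3}
  U13: {x1,x2} {x5}
  U14: {x3} {x5}
  U23: {x1,x2} {x6}
  U24: {x3} {x6}
  U34: {x4,x5} {x6}
  U123: {x1,x2}
  U124: {x3}
  U134: {x5}
  U234: {x6}
C dims 12,12,4; δ0: rk 8, SNF 1^8; δ1: rk 4, SNF 1^4
Ȟ^0: (12−8)−0=4 ⇒ Z^4
Ȟ^1: (12−4)−8=0 ⇒ 0
Ȟ^2: (4−0)−4=0 ⇒ 0

Ȟ^0(U;F) ≅ Z^4, Ȟ^1(U;F) ≅ 0, Ȟ^2(U;F) ≅ 0


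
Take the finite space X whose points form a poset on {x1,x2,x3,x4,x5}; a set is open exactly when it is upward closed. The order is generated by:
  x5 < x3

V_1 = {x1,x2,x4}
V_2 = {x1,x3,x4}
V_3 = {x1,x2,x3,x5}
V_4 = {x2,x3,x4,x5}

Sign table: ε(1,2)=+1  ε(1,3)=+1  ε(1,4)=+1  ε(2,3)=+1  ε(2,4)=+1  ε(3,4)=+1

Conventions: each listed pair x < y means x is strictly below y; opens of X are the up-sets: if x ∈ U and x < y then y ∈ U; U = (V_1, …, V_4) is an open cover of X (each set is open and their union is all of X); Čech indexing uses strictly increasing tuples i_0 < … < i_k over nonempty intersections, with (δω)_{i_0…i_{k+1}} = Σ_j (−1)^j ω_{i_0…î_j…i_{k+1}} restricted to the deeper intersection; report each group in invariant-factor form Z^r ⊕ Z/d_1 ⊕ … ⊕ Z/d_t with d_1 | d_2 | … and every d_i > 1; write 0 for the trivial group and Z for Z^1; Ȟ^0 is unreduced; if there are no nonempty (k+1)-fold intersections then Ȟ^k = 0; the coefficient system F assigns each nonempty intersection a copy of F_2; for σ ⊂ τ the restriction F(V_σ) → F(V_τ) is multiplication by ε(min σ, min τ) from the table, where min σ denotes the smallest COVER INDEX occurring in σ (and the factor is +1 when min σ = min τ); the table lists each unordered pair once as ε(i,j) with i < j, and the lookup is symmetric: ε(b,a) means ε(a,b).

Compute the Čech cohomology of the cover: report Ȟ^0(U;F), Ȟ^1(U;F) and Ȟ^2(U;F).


intersection data:
  V12={x1,x4} V13={x1,x2} V14={x2,x4} V23={x1,x3} V24={x3,x4} V34={x2,x3,x5}
  V123={x1} V124={x4} V134={x2} V234={x3}
C dims 4,6,4; δ0: rk_F2 3; δ1: rk_F2 3
Ȟ^0 = (4 − 3) − 0 = 1, so Ȟ^0 ≅ Z/2
Ȟ^1 = (6 − 3) − 3 = 0, so Ȟ^1 ≅ 0
Ȟ^2 = (4 − 0) − 3 = 1, so Ȟ^2 ≅ Z/2

Ȟ^0 ≅ Z/2, Ȟ^1 ≅ 0 and Ȟ^2 ≅ Z/2


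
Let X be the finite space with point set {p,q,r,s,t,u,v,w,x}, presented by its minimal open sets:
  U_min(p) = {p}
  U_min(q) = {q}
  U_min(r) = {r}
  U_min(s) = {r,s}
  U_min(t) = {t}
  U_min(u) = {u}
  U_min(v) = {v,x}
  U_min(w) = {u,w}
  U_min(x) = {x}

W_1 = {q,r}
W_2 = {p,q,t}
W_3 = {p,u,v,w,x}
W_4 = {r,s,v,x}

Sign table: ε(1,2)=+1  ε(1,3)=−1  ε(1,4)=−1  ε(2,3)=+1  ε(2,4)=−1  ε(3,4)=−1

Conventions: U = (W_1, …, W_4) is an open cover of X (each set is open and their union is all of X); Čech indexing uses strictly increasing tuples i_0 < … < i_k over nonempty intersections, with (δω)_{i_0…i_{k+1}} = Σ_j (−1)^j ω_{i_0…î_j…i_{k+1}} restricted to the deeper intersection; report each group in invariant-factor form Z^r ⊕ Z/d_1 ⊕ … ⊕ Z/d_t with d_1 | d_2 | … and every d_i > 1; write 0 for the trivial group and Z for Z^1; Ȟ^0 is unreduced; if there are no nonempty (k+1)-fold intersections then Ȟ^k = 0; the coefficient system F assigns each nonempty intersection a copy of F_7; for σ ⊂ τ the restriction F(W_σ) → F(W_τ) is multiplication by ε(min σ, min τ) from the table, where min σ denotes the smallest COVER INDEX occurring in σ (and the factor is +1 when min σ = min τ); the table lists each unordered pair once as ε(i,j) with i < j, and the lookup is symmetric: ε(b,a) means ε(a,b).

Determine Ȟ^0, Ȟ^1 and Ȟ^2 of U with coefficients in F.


cover nerve:
  W12={q} W14={r} W23={p} W34={v,x}
C dims 4,4; δ0: rk_F7 3
Ȟ^0: (4−3)−0=1 ⇒ Z/7
Ȟ^1: (4−0)−3=1 ⇒ Z/7
Ȟ^2: (0−0)−0=0 ⇒ 0

Ȟ^0 ≅ Z/7,  Ȟ^1 ≅ Z/7,  Ȟ^2 ≅ 0


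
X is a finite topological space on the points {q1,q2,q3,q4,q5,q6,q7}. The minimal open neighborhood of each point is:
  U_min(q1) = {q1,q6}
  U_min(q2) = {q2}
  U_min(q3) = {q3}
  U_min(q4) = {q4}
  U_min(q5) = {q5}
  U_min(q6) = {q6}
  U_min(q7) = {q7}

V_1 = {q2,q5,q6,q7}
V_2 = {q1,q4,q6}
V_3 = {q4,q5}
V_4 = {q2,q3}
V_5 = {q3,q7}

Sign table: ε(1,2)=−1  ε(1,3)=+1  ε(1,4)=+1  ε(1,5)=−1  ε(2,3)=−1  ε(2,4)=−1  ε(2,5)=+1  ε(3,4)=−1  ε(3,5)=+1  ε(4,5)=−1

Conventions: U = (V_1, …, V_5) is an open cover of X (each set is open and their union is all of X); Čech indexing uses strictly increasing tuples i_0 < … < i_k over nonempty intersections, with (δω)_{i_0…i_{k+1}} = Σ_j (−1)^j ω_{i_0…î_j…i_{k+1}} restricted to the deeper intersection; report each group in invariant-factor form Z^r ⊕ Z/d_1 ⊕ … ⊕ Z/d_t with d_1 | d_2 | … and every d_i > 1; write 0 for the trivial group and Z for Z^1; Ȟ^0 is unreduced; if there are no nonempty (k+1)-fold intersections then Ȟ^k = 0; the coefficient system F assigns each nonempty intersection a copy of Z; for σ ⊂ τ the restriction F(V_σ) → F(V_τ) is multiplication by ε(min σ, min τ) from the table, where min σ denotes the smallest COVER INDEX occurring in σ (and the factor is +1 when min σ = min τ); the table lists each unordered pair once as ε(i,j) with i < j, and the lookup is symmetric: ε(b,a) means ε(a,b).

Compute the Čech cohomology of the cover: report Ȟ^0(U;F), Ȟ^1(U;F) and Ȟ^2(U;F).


nonempty intersections:
  V12={q6} V13={q5} V14={q2} V15={q7} V23={q4} V45={q3}
C dims 5,6; δ0: rk 4, SNF 1^4
Ȟ^0: (5−4)−0=1 ⇒ Z
Ȟ^1: (6−0)−4=2 ⇒ Z^2
Ȟ^2: (0−0)−0=0 ⇒ 0

Ȟ^0 ≅ Z,  Ȟ^1 ≅ Z^2,  Ȟ^2 ≅ 0


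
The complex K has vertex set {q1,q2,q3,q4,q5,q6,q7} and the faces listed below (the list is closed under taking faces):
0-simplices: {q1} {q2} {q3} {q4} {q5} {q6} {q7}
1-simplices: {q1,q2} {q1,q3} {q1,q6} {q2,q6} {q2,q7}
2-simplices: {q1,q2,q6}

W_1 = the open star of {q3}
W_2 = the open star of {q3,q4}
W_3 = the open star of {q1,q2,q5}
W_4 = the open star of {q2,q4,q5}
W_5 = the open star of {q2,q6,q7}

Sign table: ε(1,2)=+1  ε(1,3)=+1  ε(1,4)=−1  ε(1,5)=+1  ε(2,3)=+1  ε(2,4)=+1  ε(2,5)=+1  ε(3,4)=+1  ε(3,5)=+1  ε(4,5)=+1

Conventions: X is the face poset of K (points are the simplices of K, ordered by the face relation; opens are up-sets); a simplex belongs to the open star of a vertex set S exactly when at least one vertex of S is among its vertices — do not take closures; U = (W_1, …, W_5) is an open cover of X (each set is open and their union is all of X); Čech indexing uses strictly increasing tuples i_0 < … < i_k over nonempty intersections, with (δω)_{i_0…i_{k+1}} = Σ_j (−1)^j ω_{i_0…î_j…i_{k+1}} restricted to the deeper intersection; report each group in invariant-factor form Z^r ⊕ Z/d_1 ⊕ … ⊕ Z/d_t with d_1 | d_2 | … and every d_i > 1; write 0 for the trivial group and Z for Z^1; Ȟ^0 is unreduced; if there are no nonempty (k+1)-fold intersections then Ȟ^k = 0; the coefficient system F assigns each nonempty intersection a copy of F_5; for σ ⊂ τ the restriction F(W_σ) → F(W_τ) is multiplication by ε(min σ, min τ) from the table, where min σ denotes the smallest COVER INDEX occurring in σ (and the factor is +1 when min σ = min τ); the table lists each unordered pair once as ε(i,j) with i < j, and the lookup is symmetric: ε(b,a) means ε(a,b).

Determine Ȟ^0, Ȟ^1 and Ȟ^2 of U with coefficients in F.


nonempty overlaps:
  W1={{q3},{q1,q3}} W2={{q3},{q4},{q1,q3}} W3={{q1},{q2},{q5},{q1,q2},{q1,q3},{q1,q6},{q2,q6},{q2,q7},{q1,q2,q6}} W4={{q2},{q4},{q5},{q1,q2},{q2,q6},{q2,q7},{q1,q2,q6}} W5={{q2},{q6},{q7},{q1,q2},{q1,q6},{q2,q6},{q2,q7},{q1,q2,q6}}
  W12={{q3},{q1,q3}} W13={{q1,q3}} W23={{q1,q3}} W24={{q4}} W34={{q2},{q5},{q1,q2},{q2,q6},{q2,q7},{q1,q2,q6}} W35={{q2},{q1,q2},{q1,q6},{q2,q6},{q2,q7},{q1,q2,q6}} W45={{q2},{q1,q2},{q2,q6},{q2,q7},{q1,q2,q6}}
  W123={{q1,q3}} W345={{q2},{q1,q2},{q2,q6},{q2,q7},{q1,q2,q6}}
C dims 5,7,2; δ0: rk_F5 4; δ1: rk_F5 2
degree 0: 5−4−0 = 1 → Ȟ^0 ≅ Z/5
degree 1: 7−2−4 = 1 → Ȟ^1 ≅ Z/5
degree 2: 2−0−2 = 0 → Ȟ^2 ≅ 0

Ȟ^0 ≅ Z/5, Ȟ^1 ≅ Z/5 and Ȟ^2 ≅ 0


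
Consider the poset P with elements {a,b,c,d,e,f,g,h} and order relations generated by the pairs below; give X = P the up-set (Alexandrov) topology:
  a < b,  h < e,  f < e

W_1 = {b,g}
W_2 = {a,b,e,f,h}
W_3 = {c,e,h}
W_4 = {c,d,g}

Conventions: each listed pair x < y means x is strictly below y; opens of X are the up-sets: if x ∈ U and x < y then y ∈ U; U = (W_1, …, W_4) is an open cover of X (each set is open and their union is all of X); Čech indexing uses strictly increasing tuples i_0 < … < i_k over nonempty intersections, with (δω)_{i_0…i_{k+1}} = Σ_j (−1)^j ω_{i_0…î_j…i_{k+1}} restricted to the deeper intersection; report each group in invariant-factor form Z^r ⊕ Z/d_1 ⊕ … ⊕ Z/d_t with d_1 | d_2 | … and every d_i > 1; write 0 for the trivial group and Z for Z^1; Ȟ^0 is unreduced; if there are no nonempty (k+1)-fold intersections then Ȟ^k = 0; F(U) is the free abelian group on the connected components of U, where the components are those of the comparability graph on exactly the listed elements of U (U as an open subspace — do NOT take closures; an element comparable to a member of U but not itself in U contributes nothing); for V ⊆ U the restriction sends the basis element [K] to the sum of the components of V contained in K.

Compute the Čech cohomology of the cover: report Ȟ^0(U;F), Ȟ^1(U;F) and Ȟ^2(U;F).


Ȟ^0 ≅ Z^5, Ȟ^1 ≅ 0, Ȟ^2 ≅ 0

nonempty intersections:
  W12={b} W14={g} W23={e,h} W34={c}
components per intersection:
  W1: {b} {g}
  W2: {a,b} {e,f,h}
  W3: {c} {e,h}
  W4: {c} {d} {g}
  W12: {b}
  W14: {g}
  W23: {e,h}
  W34: {c}
C dims 9,4; δ0: rk 4, SNF 1^4
Ȟ^0: (9−4)−0=5 ⇒ Z^5
Ȟ^1: (4−0)−4=0 ⇒ 0
Ȟ^2: (0−0)−0=0 ⇒ 0


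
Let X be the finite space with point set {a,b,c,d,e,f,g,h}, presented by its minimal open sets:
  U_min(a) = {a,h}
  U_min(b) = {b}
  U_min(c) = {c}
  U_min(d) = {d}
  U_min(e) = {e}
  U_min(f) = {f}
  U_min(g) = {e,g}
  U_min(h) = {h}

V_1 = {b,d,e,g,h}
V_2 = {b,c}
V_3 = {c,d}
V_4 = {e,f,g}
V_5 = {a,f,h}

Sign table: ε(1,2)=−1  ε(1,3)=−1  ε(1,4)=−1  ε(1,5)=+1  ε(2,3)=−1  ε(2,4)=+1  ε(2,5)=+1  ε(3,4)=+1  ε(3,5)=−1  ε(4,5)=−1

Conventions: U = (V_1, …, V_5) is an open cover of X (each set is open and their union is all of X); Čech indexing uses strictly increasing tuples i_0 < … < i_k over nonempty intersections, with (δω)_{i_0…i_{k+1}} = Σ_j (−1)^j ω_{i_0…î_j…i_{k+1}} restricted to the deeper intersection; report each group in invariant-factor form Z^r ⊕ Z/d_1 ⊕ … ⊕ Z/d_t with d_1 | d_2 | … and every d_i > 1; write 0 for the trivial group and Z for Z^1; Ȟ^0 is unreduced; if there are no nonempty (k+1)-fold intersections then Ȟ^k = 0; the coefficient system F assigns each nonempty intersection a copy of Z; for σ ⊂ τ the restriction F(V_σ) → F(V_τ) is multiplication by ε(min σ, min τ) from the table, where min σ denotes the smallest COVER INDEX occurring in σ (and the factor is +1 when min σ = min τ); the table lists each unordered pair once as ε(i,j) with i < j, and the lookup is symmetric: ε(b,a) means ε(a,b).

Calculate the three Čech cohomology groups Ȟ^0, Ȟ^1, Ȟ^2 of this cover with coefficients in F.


Ȟ^0(U;F) ≅ 0, Ȟ^1(U;F) ≅ Z ⊕ Z/2, Ȟ^2(U;F) ≅ 0

nonempty overlaps:
  V12={b} V13={d} V14={e,g} V15={h} V23={c} V45={f}
C dims 5,6; δ0: rk 5, SNF 1^4·2
degree 0: 5−5−0 = 0 → Ȟ^0 ≅ 0
degree 1: 6−0−5 = 1 plus torsion [2] → Ȟ^1 ≅ Z ⊕ Z/2
degree 2: 0−0−0 = 0 → Ȟ^2 ≅ 0


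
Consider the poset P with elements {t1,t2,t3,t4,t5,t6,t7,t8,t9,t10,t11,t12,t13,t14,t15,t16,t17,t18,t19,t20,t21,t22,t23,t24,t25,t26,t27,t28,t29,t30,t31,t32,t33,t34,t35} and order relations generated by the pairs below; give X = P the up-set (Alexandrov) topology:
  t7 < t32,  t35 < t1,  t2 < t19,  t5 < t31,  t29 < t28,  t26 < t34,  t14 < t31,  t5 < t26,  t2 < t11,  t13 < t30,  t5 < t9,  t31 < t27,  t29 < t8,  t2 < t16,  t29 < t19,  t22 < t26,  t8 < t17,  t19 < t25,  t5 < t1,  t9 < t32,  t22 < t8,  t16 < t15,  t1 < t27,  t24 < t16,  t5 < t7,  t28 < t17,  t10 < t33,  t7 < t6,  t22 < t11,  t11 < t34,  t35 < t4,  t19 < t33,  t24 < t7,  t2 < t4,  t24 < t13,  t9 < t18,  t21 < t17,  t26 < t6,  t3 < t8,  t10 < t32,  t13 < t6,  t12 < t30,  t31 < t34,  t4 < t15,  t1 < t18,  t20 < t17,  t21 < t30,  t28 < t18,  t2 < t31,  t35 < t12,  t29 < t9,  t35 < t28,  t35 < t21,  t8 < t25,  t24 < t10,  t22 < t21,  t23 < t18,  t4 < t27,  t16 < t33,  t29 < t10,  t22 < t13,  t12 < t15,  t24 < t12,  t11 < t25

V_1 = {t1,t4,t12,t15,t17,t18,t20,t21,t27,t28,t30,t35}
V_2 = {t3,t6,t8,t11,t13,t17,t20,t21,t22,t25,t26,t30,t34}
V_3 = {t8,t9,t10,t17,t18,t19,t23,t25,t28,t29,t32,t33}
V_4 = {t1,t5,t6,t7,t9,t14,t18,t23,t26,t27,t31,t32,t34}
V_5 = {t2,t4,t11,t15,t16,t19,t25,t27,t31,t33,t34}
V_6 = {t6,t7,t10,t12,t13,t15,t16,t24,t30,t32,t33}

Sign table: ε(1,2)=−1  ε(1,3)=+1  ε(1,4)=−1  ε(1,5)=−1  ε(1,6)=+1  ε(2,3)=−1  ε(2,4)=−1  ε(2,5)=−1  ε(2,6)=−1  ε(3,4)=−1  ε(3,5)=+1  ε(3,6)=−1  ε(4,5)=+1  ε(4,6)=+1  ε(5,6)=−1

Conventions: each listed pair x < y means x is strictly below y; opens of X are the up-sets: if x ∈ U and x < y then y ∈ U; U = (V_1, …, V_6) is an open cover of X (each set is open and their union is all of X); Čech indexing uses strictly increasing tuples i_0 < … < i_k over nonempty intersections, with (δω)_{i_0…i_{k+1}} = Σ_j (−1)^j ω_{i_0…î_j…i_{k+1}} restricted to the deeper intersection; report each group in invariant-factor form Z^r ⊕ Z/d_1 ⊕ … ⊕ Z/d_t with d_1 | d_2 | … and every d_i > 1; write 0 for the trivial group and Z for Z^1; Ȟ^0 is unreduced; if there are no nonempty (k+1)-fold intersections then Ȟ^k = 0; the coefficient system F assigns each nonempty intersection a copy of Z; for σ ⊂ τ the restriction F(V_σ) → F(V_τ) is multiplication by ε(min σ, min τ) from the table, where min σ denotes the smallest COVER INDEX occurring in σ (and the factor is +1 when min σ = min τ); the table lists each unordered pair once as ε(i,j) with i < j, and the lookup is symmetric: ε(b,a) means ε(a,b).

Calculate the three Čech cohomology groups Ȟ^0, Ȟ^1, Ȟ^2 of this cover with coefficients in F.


cover nerve:
  V12={t17,t20,t21,t30} V13={t17,t18,t28} V14={t1,t18,t27} V15={t4,t15,t27} V16={t12,t15,t30} V23={t8,t17,t25} V24={t6,t26,t34} V25={t11,t25,t34} V26={t6,t13,t30} V34={t9,t18,t23,t32} V35={t19,t25,t33} V36={t10,t32,t33} V45={t27,t31,t34} V46={t6,t7,t32} V56={t15,t16,t33}
  V123={t17} V126={t30} V134={t18} V145={t27} V156={t15} V235={t25} V245={t34} V246={t6} V346={t32} V356={t33}
C dims 6,15,10; δ0: rk 6, SNF 1^5·2; δ1: rk 9, SNF 1^9
Ȟ^0: (6−6)−0=0 ⇒ 0
Ȟ^1: (15−9)−6=0 plus torsion [2] ⇒ Z/2
Ȟ^2: (10−0)−9=1 ⇒ Z

Ȟ^0(U;F) ≅ 0,  Ȟ^1(U;F) ≅ Z/2,  Ȟ^2(U;F) ≅ Z


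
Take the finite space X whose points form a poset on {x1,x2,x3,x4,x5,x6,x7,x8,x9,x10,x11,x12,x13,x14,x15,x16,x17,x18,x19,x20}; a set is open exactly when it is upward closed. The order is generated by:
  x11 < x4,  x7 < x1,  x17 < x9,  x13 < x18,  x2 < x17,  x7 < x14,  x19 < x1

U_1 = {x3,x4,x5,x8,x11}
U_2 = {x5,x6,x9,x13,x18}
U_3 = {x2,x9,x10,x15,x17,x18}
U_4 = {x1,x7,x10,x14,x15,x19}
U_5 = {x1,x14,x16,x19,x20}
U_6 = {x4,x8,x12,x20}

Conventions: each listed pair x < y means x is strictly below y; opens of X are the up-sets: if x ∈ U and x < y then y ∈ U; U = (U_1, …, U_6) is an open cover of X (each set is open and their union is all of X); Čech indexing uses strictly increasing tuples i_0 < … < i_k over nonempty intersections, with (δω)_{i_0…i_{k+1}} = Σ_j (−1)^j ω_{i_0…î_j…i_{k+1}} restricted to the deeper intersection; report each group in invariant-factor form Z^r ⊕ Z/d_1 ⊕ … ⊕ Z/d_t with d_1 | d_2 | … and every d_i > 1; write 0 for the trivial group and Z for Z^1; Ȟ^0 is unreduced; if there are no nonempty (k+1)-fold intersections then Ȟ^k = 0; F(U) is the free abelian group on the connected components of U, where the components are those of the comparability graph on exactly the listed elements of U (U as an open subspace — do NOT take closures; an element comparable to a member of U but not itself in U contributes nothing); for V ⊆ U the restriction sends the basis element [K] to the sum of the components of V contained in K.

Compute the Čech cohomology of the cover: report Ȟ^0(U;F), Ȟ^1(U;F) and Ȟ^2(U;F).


Ȟ^0(U;F) ≅ Z^13,  Ȟ^1(U;F) ≅ 0,  Ȟ^2(U;F) ≅ 0

nonempty overlaps:
  U12={x5} U16={x4,x8} U23={x9,x18} U34={x10,x15} U45={x1,x14,x19} U56={x20}
components per intersection:
  U1: {x3} {x4,x11} {x5} {x8}
  U2: {x5} {x6} {x9} {x13,x18}
  U3: {x2,x9,x17} {x10} {x15} {x18}
  U4: {x1,x7,x14,x19} {x10} {x15}
  U5: {x1,x19} {x14} {x16} {x20}
  U6: {x4} {x8} {x12} {x20}
  U12: {x5}
  U16: {x4} {x8}
  U23: {x9} {x18}
  U34: {x10} {x15}
  U45: {x1,x19} {x14}
  U56: {x20}
C dims 23,10; δ0: rk 10, SNF 1^10
degree 0: 23−10−0 = 13 → Ȟ^0 ≅ Z^13
degree 1: 10−0−10 = 0 → Ȟ^1 ≅ 0
degree 2: 0−0−0 = 0 → Ȟ^2 ≅ 0


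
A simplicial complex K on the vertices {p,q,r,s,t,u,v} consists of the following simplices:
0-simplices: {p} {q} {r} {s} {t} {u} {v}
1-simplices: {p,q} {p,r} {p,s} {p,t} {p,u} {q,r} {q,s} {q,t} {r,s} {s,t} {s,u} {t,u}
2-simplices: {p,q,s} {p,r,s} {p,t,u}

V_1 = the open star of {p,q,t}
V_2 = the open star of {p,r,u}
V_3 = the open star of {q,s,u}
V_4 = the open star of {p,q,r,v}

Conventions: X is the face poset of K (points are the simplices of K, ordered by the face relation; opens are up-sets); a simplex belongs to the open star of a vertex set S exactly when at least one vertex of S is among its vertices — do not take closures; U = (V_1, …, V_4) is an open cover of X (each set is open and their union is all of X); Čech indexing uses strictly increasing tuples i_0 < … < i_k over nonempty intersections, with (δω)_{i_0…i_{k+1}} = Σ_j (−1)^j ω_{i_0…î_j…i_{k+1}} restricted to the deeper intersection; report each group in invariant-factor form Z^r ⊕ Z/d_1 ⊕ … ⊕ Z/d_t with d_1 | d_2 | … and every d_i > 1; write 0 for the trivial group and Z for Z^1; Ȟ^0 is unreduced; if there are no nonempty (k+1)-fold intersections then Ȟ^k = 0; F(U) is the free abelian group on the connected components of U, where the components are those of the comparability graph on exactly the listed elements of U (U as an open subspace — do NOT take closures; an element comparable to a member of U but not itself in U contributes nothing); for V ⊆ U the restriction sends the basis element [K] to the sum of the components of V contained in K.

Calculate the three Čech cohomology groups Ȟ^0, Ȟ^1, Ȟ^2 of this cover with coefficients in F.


Ȟ^0(U;F) ≅ Z^2,  Ȟ^1(U;F) ≅ Z^2,  Ȟ^2(U;F) ≅ 0

intersection data:
  V1={{p},{q},{t},{p,q},{p,r},{p,s},{p,t},{p,u},{q,r},{q,s},{q,t},{s,t},{t,u},{p,q,s},{p,r,s},{p,t,u}} V2={{p},{r},{u},{p,q},{p,r},{p,s},{p,t},{p,u},{q,r},{r,s},{s,u},{t,u},{p,q,s},{p,r,s},{p,t,u}} V3={{q},{s},{u},{p,q},{p,s},{p,u},{q,r},{q,s},{q,t},{r,s},{s,t},{s,u},{t,u},{p,q,s},{p,r,s},{p,t,u}} V4={{p},{q},{r},{v},{p,q},{p,r},{p,s},{p,t},{p,u},{q,r},{q,s},{q,t},{r,s},{p,q,s},{p,r,s},{p,t,u}}
  V12={{p},{p,q},{p,r},{p,s},{p,t},{p,u},{q,r},{t,u},{p,q,s},{p,r,s},{p,t,u}} V13={{q},{p,q},{p,s},{p,u},{q,r},{q,s},{q,t},{s,t},{t,u},{p,q,s},{p,r,s},{p,t,u}} V14={{p},{q},{p,q},{p,r},{p,s},{p,t},{p,u},{q,r},{q,s},{q,t},{p,q,s},{p,r,s},{p,t,u}} V23={{u},{p,q},{p,s},{p,u},{q,r},{r,s},{s,u},{t,u},{p,q,s},{p,r,s},{p,t,u}} V24={{p},{r},{p,q},{p,r},{p,s},{p,t},{p,u},{q,r},{r,s},{p,q,s},{p,r,s},{p,t,u}} V34={{q},{p,q},{p,s},{p,u},{q,r},{q,s},{q,t},{r,s},{p,q,s},{p,r,s},{p,t,u}}
  V123={{p,q},{p,s},{p,u},{q,r},{t,u},{p,q,s},{p,r,s},{p,t,u}} V124={{p},{p,q},{p,r},{p,s},{p,t},{p,u},{q,r},{p,q,s},{p,r,s},{p,t,u}} V134={{q},{p,q},{p,s},{p,u},{q,r},{q,s},{q,t},{p,q,s},{p,r,s},{p,t,u}} V234={{p,q},{p,s},{p,u},{q,r},{r,s},{p,q,s},{p,r,s},{p,t,u}}
  V1234={{p,q},{p,s},{p,u},{q,r},{p,q,s},{p,r,s},{p,t,u}}
components per intersection:
  V1: {{p},{q},{t},{p,q},{p,r},{p,s},{p,t},{p,u},{q,r},{q,s},{q,t},{s,t},{t,u},{p,q,s},{p,r,s},{p,t,u}}
  V2: {{p},{r},{u},{p,q},{p,r},{p,s},{p,t},{p,u},{q,r},{r,s},{s,u},{t,u},{p,q,s},{p,r,s},{p,t,u}}
  V3: {{q},{s},{u},{p,q},{p,s},{p,u},{q,r},{q,s},{q,t},{r,s},{s,t},{s,u},{t,u},{p,q,s},{p,r,s},{p,t,u}}
  V4: {{p},{q},{r},{p,q},{p,r},{p,s},{p,t},{p,u},{q,r},{q,s},{q,t},{r,s},{p,q,s},{p,r,s},{p,t,u}} {{v}}
  V12: {{p},{p,q},{p,r},{p,s},{p,t},{p,u},{t,u},{p,q,s},{p,r,s},{p,t,u}} {{q,r}}
  V13: {{q},{p,q},{p,s},{q,r},{q,s},{q,t},{p,q,s},{p,r,s}} {{p,u},{t,u},{p,t,u}} {{s,t}}
  V14: {{p},{q},{p,q},{p,r},{p,s},{p,t},{p,u},{q,r},{q,s},{q,t},{p,q,s},{p,r,s},{p,t,u}}
  V23: {{u},{p,u},{s,u},{t,u},{p,t,u}} {{p,q},{p,s},{r,s},{p,q,s},{p,r,s}} {{q,r}}
  V24: {{p},{r},{p,q},{p,r},{p,s},{p,t},{p,u},{q,r},{r,s},{p,q,s},{p,r,s},{p,t,u}}
  V34: {{q},{p,q},{p,s},{q,r},{q,s},{q,t},{r,s},{p,q,s},{p,r,s}} {{p,u},{p,t,u}}
  V123: {{p,q},{p,s},{p,q,s},{p,r,s}} {{p,u},{t,u},{p,t,u}} {{q,r}}
  V124: {{p},{p,q},{p,r},{p,s},{p,t},{p,u},{p,q,s},{p,r,s},{p,t,u}} {{q,r}}
  V134: {{q},{p,q},{p,s},{q,r},{q,s},{q,t},{p,q,s},{p,r,s}} {{p,u},{p,t,u}}
  V234: {{p,q},{p,s},{r,s},{p,q,s},{p,r,s}} {{p,u},{p,t,u}} {{q,r}}
  V1234: {{p,q},{p,s},{p,q,s},{p,r,s}} {{p,u},{p,t,u}} {{q,r}}
C dims 5,12,10,3; δ0: rk 3, SNF 1^3; δ1: rk 7, SNF 1^7; δ2: rk 3, SNF 1^3
Ȟ^0 = (5 − 3) − 0 = 2, so Ȟ^0 ≅ Z^2
Ȟ^1 = (12 − 7) − 3 = 2, so Ȟ^1 ≅ Z^2
Ȟ^2 = (10 − 3) − 7 = 0, so Ȟ^2 ≅ 0


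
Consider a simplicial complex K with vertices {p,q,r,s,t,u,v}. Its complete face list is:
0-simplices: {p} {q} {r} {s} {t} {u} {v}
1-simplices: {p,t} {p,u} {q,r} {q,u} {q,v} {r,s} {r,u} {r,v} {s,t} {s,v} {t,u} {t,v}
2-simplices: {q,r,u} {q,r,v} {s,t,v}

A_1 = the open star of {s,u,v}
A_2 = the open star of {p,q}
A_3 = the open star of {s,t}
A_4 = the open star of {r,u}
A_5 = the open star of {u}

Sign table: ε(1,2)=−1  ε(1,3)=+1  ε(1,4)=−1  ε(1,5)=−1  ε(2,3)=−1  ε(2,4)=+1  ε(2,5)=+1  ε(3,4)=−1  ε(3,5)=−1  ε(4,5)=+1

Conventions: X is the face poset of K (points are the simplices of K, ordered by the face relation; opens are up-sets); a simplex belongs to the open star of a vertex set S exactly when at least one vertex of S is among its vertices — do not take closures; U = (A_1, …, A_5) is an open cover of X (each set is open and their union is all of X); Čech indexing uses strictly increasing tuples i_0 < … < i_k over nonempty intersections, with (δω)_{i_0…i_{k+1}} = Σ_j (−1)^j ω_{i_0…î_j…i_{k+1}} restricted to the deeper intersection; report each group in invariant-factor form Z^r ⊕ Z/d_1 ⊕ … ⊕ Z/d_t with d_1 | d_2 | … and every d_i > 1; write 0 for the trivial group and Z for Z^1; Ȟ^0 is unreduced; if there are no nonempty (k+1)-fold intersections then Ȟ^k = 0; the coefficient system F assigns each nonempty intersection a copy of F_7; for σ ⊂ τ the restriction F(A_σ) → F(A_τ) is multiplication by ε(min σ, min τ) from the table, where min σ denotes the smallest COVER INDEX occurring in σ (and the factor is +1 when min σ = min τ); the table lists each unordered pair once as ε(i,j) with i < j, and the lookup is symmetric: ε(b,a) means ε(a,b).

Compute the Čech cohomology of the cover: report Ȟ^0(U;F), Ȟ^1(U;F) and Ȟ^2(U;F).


Ȟ^0 ≅ Z/7,  Ȟ^1 ≅ Z/7,  Ȟ^2 ≅ 0

cover nerve:
  A1={{s},{u},{v},{p,u},{q,u},{q,v},{r,s},{r,u},{r,v},{s,t},{s,v},{t,u},{t,v},{q,r,u},{q,r,v},{s,t,v}} A2={{p},{q},{p,t},{p,u},{q,r},{q,u},{q,v},{q,r,u},{q,r,v}} A3={{s},{t},{p,t},{r,s},{s,t},{s,v},{t,u},{t,v},{s,t,v}} A4={{r},{u},{p,u},{q,r},{q,u},{r,s},{r,u},{r,v},{t,u},{q,r,u},{q,r,v}} A5={{u},{p,u},{q,u},{r,u},{t,u},{q,r,u}}
  A12={{p,u},{q,u},{q,v},{q,r,u},{q,r,v}} A13={{s},{r,s},{s,t},{s,v},{t,u},{t,v},{s,t,v}} A14={{u},{p,u},{q,u},{r,s},{r,u},{r,v},{t,u},{q,r,u},{q,r,v}} A15={{u},{p,u},{q,u},{r,u},{t,u},{q,r,u}} A23={{p,t}} A24={{p,u},{q,r},{q,u},{q,r,u},{q,r,v}} A25={{p,u},{q,u},{q,r,u}} A34={{r,s},{t,u}} A35={{t,u}} A45={{u},{p,u},{q,u},{r,u},{t,u},{q,r,u}}
  A124={{p,u},{q,u},{q,r,u},{q,r,v}} A125={{p,u},{q,u},{q,r,u}} A134={{r,s},{t,u}} A135={{t,u}} A145={{u},{p,u},{q,u},{r,u},{t,u},{q,r,u}} A245={{p,u},{q,u},{q,r,u}} A345={{t,u}}
  A1245={{p,u},{q,u},{q,r,u}} A1345={{t,u}}
C dims 5,10,7,2; δ0: rk_F7 4; δ1: rk_F7 5; δ2: rk_F7 2
Ȟ^0: (5−4)−0=1 ⇒ Z/7
Ȟ^1: (10−5)−4=1 ⇒ Z/7
Ȟ^2: (7−2)−5=0 ⇒ 0


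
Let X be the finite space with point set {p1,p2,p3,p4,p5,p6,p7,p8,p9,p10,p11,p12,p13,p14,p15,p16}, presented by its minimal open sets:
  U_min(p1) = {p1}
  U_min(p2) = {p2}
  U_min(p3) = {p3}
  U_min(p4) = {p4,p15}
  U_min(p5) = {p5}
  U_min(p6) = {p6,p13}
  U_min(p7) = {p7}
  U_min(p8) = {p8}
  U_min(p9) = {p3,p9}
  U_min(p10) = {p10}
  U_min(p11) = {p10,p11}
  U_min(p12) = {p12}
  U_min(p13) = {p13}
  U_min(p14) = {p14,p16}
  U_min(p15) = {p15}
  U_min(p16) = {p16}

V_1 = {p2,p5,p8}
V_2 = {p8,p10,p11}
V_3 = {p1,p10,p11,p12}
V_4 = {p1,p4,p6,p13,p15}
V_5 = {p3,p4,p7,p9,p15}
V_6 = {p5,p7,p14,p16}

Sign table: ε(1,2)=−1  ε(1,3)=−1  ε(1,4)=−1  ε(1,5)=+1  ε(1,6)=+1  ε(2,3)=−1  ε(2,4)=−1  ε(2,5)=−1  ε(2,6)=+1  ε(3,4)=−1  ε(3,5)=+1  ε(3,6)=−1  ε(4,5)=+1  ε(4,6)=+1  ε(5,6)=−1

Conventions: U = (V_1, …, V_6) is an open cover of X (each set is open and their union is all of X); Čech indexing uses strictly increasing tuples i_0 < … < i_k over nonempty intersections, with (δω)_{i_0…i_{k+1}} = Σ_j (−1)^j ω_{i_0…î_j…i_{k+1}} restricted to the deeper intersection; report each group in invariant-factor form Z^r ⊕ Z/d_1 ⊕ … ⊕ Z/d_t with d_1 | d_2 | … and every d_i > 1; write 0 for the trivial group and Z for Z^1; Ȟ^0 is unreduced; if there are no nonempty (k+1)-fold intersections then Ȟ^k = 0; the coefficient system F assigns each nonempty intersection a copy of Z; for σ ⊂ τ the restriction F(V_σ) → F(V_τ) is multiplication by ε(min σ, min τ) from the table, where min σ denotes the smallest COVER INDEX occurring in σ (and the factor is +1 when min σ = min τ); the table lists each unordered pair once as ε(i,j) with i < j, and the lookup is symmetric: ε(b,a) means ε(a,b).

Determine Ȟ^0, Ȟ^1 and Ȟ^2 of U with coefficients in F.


nonempty overlaps:
  V12={p8} V16={p5} V23={p10,p11} V34={p1} V45={p4,p15} V56={p7}
C dims 6,6; δ0: rk 5, SNF 1^5
degree 0: 6−5−0 = 1 → Ȟ^0 ≅ Z
degree 1: 6−0−5 = 1 → Ȟ^1 ≅ Z
degree 2: 0−0−0 = 0 → Ȟ^2 ≅ 0

Ȟ^0 = Z, Ȟ^1 = Z, Ȟ^2 = 0


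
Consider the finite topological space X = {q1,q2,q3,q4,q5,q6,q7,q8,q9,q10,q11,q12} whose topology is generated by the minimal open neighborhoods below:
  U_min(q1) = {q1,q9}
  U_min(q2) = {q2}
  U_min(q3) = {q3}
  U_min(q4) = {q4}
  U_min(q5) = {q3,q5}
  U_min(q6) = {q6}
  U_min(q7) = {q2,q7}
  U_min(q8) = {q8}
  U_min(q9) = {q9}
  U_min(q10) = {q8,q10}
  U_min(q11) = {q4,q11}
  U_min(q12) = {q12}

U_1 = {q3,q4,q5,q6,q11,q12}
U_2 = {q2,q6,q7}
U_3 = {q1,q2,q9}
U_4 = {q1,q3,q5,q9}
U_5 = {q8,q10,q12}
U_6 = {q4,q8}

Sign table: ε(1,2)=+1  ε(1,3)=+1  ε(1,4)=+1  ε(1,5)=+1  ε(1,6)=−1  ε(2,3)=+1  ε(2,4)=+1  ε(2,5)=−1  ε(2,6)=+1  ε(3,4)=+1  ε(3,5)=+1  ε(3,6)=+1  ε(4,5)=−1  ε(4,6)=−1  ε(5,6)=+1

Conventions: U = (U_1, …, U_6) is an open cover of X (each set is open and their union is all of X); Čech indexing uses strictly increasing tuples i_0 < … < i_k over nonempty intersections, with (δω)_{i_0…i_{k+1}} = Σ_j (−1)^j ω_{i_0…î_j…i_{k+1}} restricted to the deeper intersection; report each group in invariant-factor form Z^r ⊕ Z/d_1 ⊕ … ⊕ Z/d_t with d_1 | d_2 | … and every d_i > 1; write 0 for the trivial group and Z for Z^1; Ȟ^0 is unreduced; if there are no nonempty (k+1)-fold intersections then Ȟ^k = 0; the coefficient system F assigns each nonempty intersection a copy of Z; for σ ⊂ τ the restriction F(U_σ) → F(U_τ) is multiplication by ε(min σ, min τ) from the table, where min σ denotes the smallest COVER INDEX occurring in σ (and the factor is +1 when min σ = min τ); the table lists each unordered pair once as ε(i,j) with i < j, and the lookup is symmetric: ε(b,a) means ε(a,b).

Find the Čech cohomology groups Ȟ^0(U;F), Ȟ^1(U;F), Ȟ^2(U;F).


Ȟ^0 ≅ 0, Ȟ^1 ≅ Z ⊕ Z/2 and Ȟ^2 ≅ 0

nonempty intersections:
  U12={q6} U14={q3,q5} U15={q12} U16={q4} U23={q2} U34={q1,q9} U56={q8}
C dims 6,7; δ0: rk 6, SNF 1^5·2
Ȟ^0: (6−6)−0=0 ⇒ 0
Ȟ^1: (7−0)−6=1 plus torsion [2] ⇒ Z ⊕ Z/2
Ȟ^2: (0−0)−0=0 ⇒ 0


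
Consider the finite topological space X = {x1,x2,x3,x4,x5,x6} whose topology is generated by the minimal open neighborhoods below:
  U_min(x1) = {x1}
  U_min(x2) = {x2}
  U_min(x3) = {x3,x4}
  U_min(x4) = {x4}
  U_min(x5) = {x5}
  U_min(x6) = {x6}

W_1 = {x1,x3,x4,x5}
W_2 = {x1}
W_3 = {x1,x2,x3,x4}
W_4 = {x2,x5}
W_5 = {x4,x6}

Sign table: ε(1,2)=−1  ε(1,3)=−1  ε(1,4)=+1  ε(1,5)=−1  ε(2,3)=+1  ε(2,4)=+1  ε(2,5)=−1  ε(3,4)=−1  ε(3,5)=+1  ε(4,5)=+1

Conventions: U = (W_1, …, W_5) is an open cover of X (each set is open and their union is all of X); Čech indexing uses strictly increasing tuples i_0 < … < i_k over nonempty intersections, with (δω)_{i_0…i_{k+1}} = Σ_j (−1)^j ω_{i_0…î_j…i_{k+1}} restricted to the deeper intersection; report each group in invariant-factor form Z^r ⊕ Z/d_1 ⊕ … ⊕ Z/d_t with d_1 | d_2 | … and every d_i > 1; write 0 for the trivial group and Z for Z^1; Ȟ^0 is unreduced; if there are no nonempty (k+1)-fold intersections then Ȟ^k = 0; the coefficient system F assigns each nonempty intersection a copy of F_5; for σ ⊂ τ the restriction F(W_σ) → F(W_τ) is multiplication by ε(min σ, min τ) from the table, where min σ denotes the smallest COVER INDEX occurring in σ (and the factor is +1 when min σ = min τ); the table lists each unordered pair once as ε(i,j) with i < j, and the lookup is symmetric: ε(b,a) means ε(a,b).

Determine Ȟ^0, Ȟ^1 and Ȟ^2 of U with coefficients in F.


intersection data:
  W12={x1} W13={x1,x3,x4} W14={x5} W15={x4} W23={x1} W34={x2} W35={x4}
  W123={x1} W135={x4}
C dims 5,7,2; δ0: rk_F5 4; δ1: rk_F5 2
Ȟ^0 = (5 − 4) − 0 = 1, so Ȟ^0 ≅ Z/5
Ȟ^1 = (7 − 2) − 4 = 1, so Ȟ^1 ≅ Z/5
Ȟ^2 = (2 − 0) − 2 = 0, so Ȟ^2 ≅ 0

Ȟ^0(U;F) ≅ Z/5; Ȟ^1(U;F) ≅ Z/5; Ȟ^2(U;F) ≅ 0


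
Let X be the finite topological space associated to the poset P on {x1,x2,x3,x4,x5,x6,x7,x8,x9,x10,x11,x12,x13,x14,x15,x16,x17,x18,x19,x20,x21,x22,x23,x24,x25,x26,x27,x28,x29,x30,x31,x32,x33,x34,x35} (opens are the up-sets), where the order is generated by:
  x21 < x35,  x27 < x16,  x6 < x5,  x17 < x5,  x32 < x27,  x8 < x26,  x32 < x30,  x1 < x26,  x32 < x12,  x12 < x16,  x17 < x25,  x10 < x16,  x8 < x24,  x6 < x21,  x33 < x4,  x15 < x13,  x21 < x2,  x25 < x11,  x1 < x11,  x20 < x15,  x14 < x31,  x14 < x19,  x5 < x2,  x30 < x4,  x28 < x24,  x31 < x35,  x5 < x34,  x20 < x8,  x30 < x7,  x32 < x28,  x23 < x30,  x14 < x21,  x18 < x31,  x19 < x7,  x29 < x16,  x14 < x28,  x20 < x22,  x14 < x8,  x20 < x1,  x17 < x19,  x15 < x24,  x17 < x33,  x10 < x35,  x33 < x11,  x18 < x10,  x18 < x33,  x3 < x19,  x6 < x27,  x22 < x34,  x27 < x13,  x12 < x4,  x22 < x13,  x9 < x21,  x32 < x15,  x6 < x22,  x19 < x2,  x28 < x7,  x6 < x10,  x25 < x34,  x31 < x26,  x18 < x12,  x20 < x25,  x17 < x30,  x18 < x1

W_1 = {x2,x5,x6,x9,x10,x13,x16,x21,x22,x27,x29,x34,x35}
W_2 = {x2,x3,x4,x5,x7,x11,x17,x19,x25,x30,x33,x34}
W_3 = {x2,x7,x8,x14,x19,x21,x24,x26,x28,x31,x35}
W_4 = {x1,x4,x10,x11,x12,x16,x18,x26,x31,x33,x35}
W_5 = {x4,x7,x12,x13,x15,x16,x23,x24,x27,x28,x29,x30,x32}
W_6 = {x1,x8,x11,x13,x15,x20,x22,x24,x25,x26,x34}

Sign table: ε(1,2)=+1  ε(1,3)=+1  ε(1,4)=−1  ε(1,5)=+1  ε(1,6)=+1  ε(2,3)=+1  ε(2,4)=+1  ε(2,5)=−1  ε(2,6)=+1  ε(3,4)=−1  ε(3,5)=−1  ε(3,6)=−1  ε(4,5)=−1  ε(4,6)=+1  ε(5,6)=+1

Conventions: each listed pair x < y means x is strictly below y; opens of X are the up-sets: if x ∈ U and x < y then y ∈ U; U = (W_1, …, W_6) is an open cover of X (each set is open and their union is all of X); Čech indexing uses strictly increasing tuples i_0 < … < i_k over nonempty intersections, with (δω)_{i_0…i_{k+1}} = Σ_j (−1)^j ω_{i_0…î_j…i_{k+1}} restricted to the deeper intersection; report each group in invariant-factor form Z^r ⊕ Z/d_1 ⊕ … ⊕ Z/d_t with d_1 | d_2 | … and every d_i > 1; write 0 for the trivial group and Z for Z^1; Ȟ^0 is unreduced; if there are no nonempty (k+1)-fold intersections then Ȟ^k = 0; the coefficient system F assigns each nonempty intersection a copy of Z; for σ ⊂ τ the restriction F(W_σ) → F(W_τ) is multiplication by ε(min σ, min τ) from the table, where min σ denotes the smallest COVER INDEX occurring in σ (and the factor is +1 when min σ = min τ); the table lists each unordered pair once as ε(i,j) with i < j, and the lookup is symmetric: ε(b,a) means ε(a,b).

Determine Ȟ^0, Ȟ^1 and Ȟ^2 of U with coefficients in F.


cover nerve:
  W12={x2,x5,x34} W13={x2,x21,x35} W14={x10,x16,x35} W15={x13,x16,x27,x29} W16={x13,x22,x34} W23={x2,x7,x19} W24={x4,x11,x33} W25={x4,x7,x30} W26={x11,x25,x34} W34={x26,x31,x35} W35={x7,x24,x28} W36={x8,x24,x26} W45={x4,x12,x16} W46={x1,x11,x26} W56={x13,x15,x24}
  W123={x2} W126={x34} W134={x35} W145={x16} W156={x13} W235={x7} W245={x4} W246={x11} W346={x26} W356={x24}
C dims 6,15,10; δ0: rk 6, SNF 1^5·2; δ1: rk 9, SNF 1^9
Ȟ^0: (6−6)−0=0 ⇒ 0
Ȟ^1: (15−9)−6=0 plus torsion [2] ⇒ Z/2
Ȟ^2: (10−0)−9=1 ⇒ Z

Ȟ^0(U;F) ≅ 0, Ȟ^1(U;F) ≅ Z/2, Ȟ^2(U;F) ≅ Z


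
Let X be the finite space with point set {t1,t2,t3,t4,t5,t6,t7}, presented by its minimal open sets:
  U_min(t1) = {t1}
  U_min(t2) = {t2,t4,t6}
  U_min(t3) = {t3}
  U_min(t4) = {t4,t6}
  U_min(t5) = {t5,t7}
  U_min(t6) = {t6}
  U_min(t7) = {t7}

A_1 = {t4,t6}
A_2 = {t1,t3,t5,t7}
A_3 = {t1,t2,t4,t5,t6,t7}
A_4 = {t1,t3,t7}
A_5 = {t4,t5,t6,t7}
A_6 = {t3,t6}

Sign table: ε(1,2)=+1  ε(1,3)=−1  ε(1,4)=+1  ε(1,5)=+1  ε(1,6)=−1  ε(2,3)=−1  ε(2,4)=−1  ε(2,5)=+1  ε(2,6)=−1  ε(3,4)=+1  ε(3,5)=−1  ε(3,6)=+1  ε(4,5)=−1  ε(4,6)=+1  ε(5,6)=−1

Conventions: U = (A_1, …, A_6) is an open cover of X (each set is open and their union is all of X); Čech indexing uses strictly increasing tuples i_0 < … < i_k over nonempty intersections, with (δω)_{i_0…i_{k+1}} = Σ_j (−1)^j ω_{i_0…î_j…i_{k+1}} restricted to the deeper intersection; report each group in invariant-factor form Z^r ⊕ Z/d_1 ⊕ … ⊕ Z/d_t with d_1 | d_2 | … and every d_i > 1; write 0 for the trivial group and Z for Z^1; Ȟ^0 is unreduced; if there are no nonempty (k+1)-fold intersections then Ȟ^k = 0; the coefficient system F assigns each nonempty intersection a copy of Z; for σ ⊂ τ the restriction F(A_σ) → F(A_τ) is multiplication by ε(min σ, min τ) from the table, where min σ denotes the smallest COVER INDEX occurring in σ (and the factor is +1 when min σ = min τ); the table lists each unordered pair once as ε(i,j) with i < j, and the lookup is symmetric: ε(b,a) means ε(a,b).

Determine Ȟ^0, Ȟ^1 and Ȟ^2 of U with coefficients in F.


nerve simplices:
  A13={t4,t6} A15={t4,t6} A16={t6} A23={t1,t5,t7} A24={t1,t3,t7} A25={t5,t7} A26={t3} A34={t1,t7} A35={t4,t5,t6,t7} A36={t6} A45={t7} A46={t3} A56={t6}
  A135={t4,t6} A136={t6} A156={t6} A234={t1,t7} A235={t5,t7} A245={t7} A246={t3} A345={t7} A356={t6}
  A1356={t6} A2345={t7}
C dims 6,13,9,2; δ0: rk 5, SNF 1^5; δ1: rk 7, SNF 1^7; δ2: rk 2, SNF 1^2
degree 0: 6−5−0 = 1 → Ȟ^0 ≅ Z
degree 1: 13−7−5 = 1 → Ȟ^1 ≅ Z
degree 2: 9−2−7 = 0 → Ȟ^2 ≅ 0

Ȟ^0 = Z; Ȟ^1 = Z; Ȟ^2 = 0


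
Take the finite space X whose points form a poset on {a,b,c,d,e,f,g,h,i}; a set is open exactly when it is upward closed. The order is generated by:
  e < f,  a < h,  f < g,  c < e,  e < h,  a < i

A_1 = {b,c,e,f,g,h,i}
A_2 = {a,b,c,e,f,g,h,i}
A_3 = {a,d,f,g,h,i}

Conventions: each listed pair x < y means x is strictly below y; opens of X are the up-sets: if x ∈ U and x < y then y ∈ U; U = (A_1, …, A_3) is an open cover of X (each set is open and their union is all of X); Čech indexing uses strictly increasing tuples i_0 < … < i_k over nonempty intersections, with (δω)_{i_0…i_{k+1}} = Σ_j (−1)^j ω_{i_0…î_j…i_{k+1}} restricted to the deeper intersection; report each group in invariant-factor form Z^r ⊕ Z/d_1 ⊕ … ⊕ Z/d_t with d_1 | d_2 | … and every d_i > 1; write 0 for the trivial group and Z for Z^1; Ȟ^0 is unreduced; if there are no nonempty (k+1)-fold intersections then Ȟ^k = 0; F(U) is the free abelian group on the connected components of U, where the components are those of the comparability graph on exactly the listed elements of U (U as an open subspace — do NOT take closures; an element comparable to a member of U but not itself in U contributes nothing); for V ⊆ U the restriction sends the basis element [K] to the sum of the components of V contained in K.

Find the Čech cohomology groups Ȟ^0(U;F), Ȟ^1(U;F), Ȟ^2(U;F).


Ȟ^0 = Z^3, Ȟ^1 = 0, Ȟ^2 = 0

intersection data:
  A12={b,c,e,f,g,h,i} A13={f,g,h,i} A23={a,f,g,h,i}
  A123={f,g,h,i}
components per intersection:
  A1: {b} {c,e,f,g,h} {i}
  A2: {a,c,e,f,g,h,i} {b}
  A3: {a,h,i} {d} {f,g}
  A12: {b} {c,e,f,g,h} {i}
  A13: {f,g} {h} {i}
  A23: {a,h,i} {f,g}
  A123: {f,g} {h} {i}
C dims 8,8,3; δ0: rk 5, SNF 1^5; δ1: rk 3, SNF 1^3
Ȟ^0 = (8 − 5) − 0 = 3, so Ȟ^0 ≅ Z^3
Ȟ^1 = (8 − 3) − 5 = 0, so Ȟ^1 ≅ 0
Ȟ^2 = (3 − 0) − 3 = 0, so Ȟ^2 ≅ 0


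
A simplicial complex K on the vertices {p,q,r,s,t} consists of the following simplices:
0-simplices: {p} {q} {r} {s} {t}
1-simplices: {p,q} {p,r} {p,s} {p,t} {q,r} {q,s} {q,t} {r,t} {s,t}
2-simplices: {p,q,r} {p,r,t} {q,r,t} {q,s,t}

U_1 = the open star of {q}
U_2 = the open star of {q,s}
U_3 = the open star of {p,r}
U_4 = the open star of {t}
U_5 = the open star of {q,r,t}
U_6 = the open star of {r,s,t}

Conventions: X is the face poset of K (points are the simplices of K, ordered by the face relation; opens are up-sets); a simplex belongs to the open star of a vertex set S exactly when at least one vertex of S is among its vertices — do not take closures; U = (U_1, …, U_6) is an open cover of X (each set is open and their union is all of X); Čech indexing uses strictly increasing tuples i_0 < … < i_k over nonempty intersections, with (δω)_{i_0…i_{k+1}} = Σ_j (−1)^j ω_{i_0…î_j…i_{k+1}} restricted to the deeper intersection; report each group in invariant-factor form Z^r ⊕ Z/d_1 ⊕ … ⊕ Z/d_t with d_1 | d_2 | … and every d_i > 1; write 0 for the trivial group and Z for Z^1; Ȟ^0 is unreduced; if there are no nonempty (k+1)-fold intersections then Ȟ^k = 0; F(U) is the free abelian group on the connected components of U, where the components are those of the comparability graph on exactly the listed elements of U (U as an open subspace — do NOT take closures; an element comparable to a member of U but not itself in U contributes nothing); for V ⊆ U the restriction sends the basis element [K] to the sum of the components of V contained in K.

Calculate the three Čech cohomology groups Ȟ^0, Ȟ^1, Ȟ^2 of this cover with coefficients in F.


Ȟ^0(U;F) ≅ Z; Ȟ^1(U;F) ≅ Z; Ȟ^2(U;F) ≅ 0

nerve of the cover:
  U1={{q},{p,q},{q,r},{q,s},{q,t},{p,q,r},{q,r,t},{q,s,t}} U2={{q},{s},{p,q},{p,s},{q,r},{q,s},{q,t},{s,t},{p,q,r},{q,r,t},{q,s,t}} U3={{p},{r},{p,q},{p,r},{p,s},{p,t},{q,r},{r,t},{p,q,r},{p,r,t},{q,r,t}} U4={{t},{p,t},{q,t},{r,t},{s,t},{p,r,t},{q,r,t},{q,s,t}} U5={{q},{r},{t},{p,q},{p,r},{p,t},{q,r},{q,s},{q,t},{r,t},{s,t},{p,q,r},{p,r,t},{q,r,t},{q,s,t}} U6={{r},{s},{t},{p,r},{p,s},{p,t},{q,r},{q,s},{q,t},{r,t},{s,t},{p,q,r},{p,r,t},{q,r,t},{q,s,t}}
  U12={{q},{p,q},{q,r},{q,s},{q,t},{p,q,r},{q,r,t},{q,s,t}} U13={{p,q},{q,r},{p,q,r},{q,r,t}} U14={{q,t},{q,r,t},{q,s,t}} U15={{q},{p,q},{q,r},{q,s},{q,t},{p,q,r},{q,r,t},{q,s,t}} U16={{q,r},{q,s},{q,t},{p,q,r},{q,r,t},{q,s,t}} U23={{p,q},{p,s},{q,r},{p,q,r},{q,r,t}} U24={{q,t},{s,t},{q,r,t},{q,s,t}} U25={{q},{p,q},{q,r},{q,s},{q,t},{s,t},{p,q,r},{q,r,t},{q,s,t}} U26={{s},{p,s},{q,r},{q,s},{q,t},{s,t},{p,q,r},{q,r,t},{q,s,t}} U34={{p,t},{r,t},{p,r,t},{q,r,t}} U35={{r},{p,q},{p,r},{p,t},{q,r},{r,t},{p,q,r},{p,r,t},{q,r,t}} U36={{r},{p,r},{p,s},{p,t},{q,r},{r,t},{p,q,r},{p,r,t},{q,r,t}} U45={{t},{p,t},{q,t},{r,t},{s,t},{p,r,t},{q,r,t},{q,s,t}} U46={{t},{p,t},{q,t},{r,t},{s,t},{p,r,t},{q,r,t},{q,s,t}} U56={{r},{t},{p,r},{p,t},{q,r},{q,s},{q,t},{r,t},{s,t},{p,q,r},{p,r,t},{q,r,t},{q,s,t}}
  U123={{p,q},{q,r},{p,q,r},{q,r,t}} U124={{q,t},{q,r,t},{q,s,t}} U125={{q},{p,q},{q,r},{q,s},{q,t},{p,q,r},{q,r,t},{q,s,t}} U126={{q,r},{q,s},{q,t},{p,q,r},{q,r,t},{q,s,t}} U134={{q,r,t}} U135={{p,q},{q,r},{p,q,r},{q,r,t}} U136={{q,r},{p,q,r},{q,r,t}} U145={{q,t},{q,r,t},{q,s,t}} U146={{q,t},{q,r,t},{q,s,t}} U156={{q,r},{q,s},{q,t},{p,q,r},{q,r,t},{q,s,t}} U234={{q,r,t}} U235={{p,q},{q,r},{p,q,r},{q,r,t}} U236={{p,s},{q,r},{p,q,r},{q,r,t}} U245={{q,t},{s,t},{q,r,t},{q,s,t}} U246={{q,t},{s,t},{q,r,t},{q,s,t}} U256={{q,r},{q,s},{q,t},{s,t},{p,q,r},{q,r,t},{q,s,t}} U345={{p,t},{r,t},{p,r,t},{q,r,t}} U346={{p,t},{r,t},{p,r,t},{q,r,t}} U356={{r},{p,r},{p,t},{q,r},{r,t},{p,q,r},{p,r,t},{q,r,t}} U456={{t},{p,t},{q,t},{r,t},{s,t},{p,r,t},{q,r,t},{q,s,t}}
  U1234={{q,r,t}} U1235={{p,q},{q,r},{p,q,r},{q,r,t}} U1236={{q,r},{p,q,r},{q,r,t}} U1245={{q,t},{q,r,t},{q,s,t}} U1246={{q,t},{q,r,t},{q,s,t}} U1256={{q,r},{q,s},{q,t},{p,q,r},{q,r,t},{q,s,t}} U1345={{q,r,t}} U1346={{q,r,t}} U1356={{q,r},{p,q,r},{q,r,t}} U1456={{q,t},{q,r,t},{q,s,t}} U2345={{q,r,t}} U2346={{q,r,t}} U2356={{q,r},{p,q,r},{q,r,t}} U2456={{q,t},{s,t},{q,r,t},{q,s,t}} U3456={{p,t},{r,t},{p,r,t},{q,r,t}}
  U12345={{q,r,t}} U12346={{q,r,t}} U12356={{q,r},{p,q,r},{q,r,t}} U12456={{q,t},{q,r,t},{q,s,t}} U13456={{q,r,t}} U23456={{q,r,t}}
  U123456={{q,r,t}}
components per intersection:
  U1: {{q},{p,q},{q,r},{q,s},{q,t},{p,q,r},{q,r,t},{q,s,t}}
  U2: {{q},{s},{p,q},{p,s},{q,r},{q,s},{q,t},{s,t},{p,q,r},{q,r,t},{q,s,t}}
  U3: {{p},{r},{p,q},{p,r},{p,s},{p,t},{q,r},{r,t},{p,q,r},{p,r,t},{q,r,t}}
  U4: {{t},{p,t},{q,t},{r,t},{s,t},{p,r,t},{q,r,t},{q,s,t}}
  U5: {{q},{r},{t},{p,q},{p,r},{p,t},{q,r},{q,s},{q,t},{r,t},{s,t},{p,q,r},{p,r,t},{q,r,t},{q,s,t}}
  U6: {{r},{s},{t},{p,r},{p,s},{p,t},{q,r},{q,s},{q,t},{r,t},{s,t},{p,q,r},{p,r,t},{q,r,t},{q,s,t}}
  U12: {{q},{p,q},{q,r},{q,s},{q,t},{p,q,r},{q,r,t},{q,s,t}}
  U13: {{p,q},{q,r},{p,q,r},{q,r,t}}
  U14: {{q,t},{q,r,t},{q,s,t}}
  U15: {{q},{p,q},{q,r},{q,s},{q,t},{p,q,r},{q,r,t},{q,s,t}}
  U16: {{q,r},{q,s},{q,t},{p,q,r},{q,r,t},{q,s,t}}
  U23: {{p,q},{q,r},{p,q,r},{q,r,t}} {{p,s}}
  U24: {{q,t},{s,t},{q,r,t},{q,s,t}}
  U25: {{q},{p,q},{q,r},{q,s},{q,t},{s,t},{p,q,r},{q,r,t},{q,s,t}}
  U26: {{s},{p,s},{q,r},{q,s},{q,t},{s,t},{p,q,r},{q,r,t},{q,s,t}}
  U34: {{p,t},{r,t},{p,r,t},{q,r,t}}
  U35: {{r},{p,q},{p,r},{p,t},{q,r},{r,t},{p,q,r},{p,r,t},{q,r,t}}
  U36: {{r},{p,r},{p,t},{q,r},{r,t},{p,q,r},{p,r,t},{q,r,t}} {{p,s}}
  U45: {{t},{p,t},{q,t},{r,t},{s,t},{p,r,t},{q,r,t},{q,s,t}}
  U46: {{t},{p,t},{q,t},{r,t},{s,t},{p,r,t},{q,r,t},{q,s,t}}
  U56: {{r},{t},{p,r},{p,t},{q,r},{q,s},{q,t},{r,t},{s,t},{p,q,r},{p,r,t},{q,r,t},{q,s,t}}
  U123: {{p,q},{q,r},{p,q,r},{q,r,t}}
  U124: {{q,t},{q,r,t},{q,s,t}}
  U125: {{q},{p,q},{q,r},{q,s},{q,t},{p,q,r},{q,r,t},{q,s,t}}
  U126: {{q,r},{q,s},{q,t},{p,q,r},{q,r,t},{q,s,t}}
  U134: {{q,r,t}}
  U135: {{p,q},{q,r},{p,q,r},{q,r,t}}
  U136: {{q,r},{p,q,r},{q,r,t}}
  U145: {{q,t},{q,r,t},{q,s,t}}
  U146: {{q,t},{q,r,t},{q,s,t}}
  U156: {{q,r},{q,s},{q,t},{p,q,r},{q,r,t},{q,s,t}}
  U234: {{q,r,t}}
  U235: {{p,q},{q,r},{p,q,r},{q,r,t}}
  U236: {{p,s}} {{q,r},{p,q,r},{q,r,t}}
  U245: {{q,t},{s,t},{q,r,t},{q,s,t}}
  U246: {{q,t},{s,t},{q,r,t},{q,s,t}}
  U256: {{q,r},{q,s},{q,t},{s,t},{p,q,r},{q,r,t},{q,s,t}}
  U345: {{p,t},{r,t},{p,r,t},{q,r,t}}
  U346: {{p,t},{r,t},{p,r,t},{q,r,t}}
  U356: {{r},{p,r},{p,t},{q,r},{r,t},{p,q,r},{p,r,t},{q,r,t}}
  U456: {{t},{p,t},{q,t},{r,t},{s,t},{p,r,t},{q,r,t},{q,s,t}}
  U1234: {{q,r,t}}
  U1235: {{p,q},{q,r},{p,q,r},{q,r,t}}
  U1236: {{q,r},{p,q,r},{q,r,t}}
  U1245: {{q,t},{q,r,t},{q,s,t}}
  U1246: {{q,t},{q,r,t},{q,s,t}}
  U1256: {{q,r},{q,s},{q,t},{p,q,r},{q,r,t},{q,s,t}}
  U1345: {{q,r,t}}
  U1346: {{q,r,t}}
  U1356: {{q,r},{p,q,r},{q,r,t}}
  U1456: {{q,t},{q,r,t},{q,s,t}}
  U2345: {{q,r,t}}
  U2346: {{q,r,t}}
  U2356: {{q,r},{p,q,r},{q,r,t}}
  U2456: {{q,t},{s,t},{q,r,t},{q,s,t}}
  U3456: {{p,t},{r,t},{p,r,t},{q,r,t}}
  U12345: {{q,r,t}}
  U12346: {{q,r,t}}
  U12356: {{q,r},{p,q,r},{q,r,t}}
  U12456: {{q,t},{q,r,t},{q,s,t}}
  U13456: {{q,r,t}}
  U23456: {{q,r,t}}
  U123456: {{q,r,t}}
C dims 6,17,21,15; δ0: rk 5, SNF 1^5; δ1: rk 11, SNF 1^11; δ2: rk 10, SNF 1^10
Ȟ^0 = (6 − 5) − 0 = 1, so Ȟ^0 ≅ Z
Ȟ^1 = (17 − 11) − 5 = 1, so Ȟ^1 ≅ Z
Ȟ^2 = (21 − 10) − 11 = 0, so Ȟ^2 ≅ 0
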